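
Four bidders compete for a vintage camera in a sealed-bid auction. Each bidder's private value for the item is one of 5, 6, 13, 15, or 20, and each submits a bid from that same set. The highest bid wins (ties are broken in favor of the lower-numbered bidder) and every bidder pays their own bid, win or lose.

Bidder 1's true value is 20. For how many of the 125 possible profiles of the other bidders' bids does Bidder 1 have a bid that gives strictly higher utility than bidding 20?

64

Others bid (5, 5, 5): truth gives 0; bid 5 gives 15 > 0. Violating.
Others bid (5, 5, 6): truth gives 0; bid 6 gives 14 > 0. Violating.
Others bid (5, 5, 13): truth gives 0; bid 13 gives 7 > 0. Violating.
Others bid (5, 5, 15): truth gives 0; bid 15 gives 5 > 0. Violating.
Others bid (5, 5, 20): truth gives 0; no alternative beats it.
Others bid (5, 6, 20): truth gives 0; no alternative beats it.
(Checking all 125 profiles: 64 have a profitable deviation, 61 do not.)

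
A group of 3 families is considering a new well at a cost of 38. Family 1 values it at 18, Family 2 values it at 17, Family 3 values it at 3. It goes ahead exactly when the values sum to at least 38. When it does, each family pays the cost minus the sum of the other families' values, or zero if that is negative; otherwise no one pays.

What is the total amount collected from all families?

Total value 38 ≥ cost 38, so it is built.
Family 1: others sum to 20; max(0, 38 - 20) = 18.
Family 2: others sum to 21; max(0, 38 - 21) = 17.
Family 3: others sum to 35; max(0, 38 - 35) = 3.
Total collected = 18 + 17 + 3 = 38.

38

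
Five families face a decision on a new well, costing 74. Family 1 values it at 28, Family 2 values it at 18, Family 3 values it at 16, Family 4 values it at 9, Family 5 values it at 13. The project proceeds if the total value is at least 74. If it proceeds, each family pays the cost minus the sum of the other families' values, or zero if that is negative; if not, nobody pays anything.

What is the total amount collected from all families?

Total value 84 ≥ cost 74, so it is built.
Family 1: others sum to 56; max(0, 74 - 56) = 18.
Family 2: others sum to 66; max(0, 74 - 66) = 8.
Family 3: others sum to 68; max(0, 74 - 68) = 6.
Family 4: others sum to 75; max(0, 74 - 75) = 0.
Family 5: others sum to 71; max(0, 74 - 71) = 3.
Total collected = 18 + 8 + 6 + 0 + 3 = 35.

35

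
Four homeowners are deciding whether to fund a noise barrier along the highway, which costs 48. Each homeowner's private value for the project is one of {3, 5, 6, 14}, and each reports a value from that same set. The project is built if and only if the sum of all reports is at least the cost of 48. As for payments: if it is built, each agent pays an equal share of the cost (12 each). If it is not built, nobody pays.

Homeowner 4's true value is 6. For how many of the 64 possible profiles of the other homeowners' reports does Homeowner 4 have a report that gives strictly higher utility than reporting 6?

Others report (14, 14, 14): truth gives -6; report 3 gives 0 > -6. Violating.
Others report (3, 3, 3): truth gives 0; no alternative beats it.
Others report (3, 3, 5): truth gives 0; no alternative beats it.
(Checking all 64 profiles: 1 has a profitable deviation, 63 do not.)

1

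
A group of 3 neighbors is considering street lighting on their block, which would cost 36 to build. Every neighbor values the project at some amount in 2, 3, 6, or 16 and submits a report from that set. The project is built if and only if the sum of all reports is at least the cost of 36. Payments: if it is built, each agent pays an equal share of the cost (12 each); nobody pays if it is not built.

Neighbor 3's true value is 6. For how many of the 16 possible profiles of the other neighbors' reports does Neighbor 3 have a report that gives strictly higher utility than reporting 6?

1

Others report (16, 16): truth gives -6; report 2 gives 0 > -6. Violating.
Others report (2, 2): truth gives 0; no alternative beats it.
Others report (2, 3): truth gives 0; no alternative beats it.
(Checking all 16 profiles: 1 has a profitable deviation, 15 do not.)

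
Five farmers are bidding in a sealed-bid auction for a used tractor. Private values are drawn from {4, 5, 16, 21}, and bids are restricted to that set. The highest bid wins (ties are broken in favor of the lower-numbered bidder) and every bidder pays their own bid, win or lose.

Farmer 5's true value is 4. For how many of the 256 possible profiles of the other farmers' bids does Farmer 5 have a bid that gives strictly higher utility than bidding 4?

1

Others bid (4, 4, 4, 4): truth gives -4; bid 5 gives -1 > -4. Violating.
Others bid (4, 4, 4, 5): truth gives -4; no alternative beats it.
Others bid (4, 4, 4, 16): truth gives -4; no alternative beats it.
(Checking all 256 profiles: 1 has a profitable deviation, 255 do not.)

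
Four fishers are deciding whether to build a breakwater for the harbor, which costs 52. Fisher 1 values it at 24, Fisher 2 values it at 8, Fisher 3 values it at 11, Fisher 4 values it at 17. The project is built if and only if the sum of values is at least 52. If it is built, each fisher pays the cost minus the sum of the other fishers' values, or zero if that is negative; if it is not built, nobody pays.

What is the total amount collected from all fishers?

28

Total value 60 ≥ cost 52, so it is built.
Fisher 1: others sum to 36; max(0, 52 - 36) = 16.
Fisher 2: others sum to 52; max(0, 52 - 52) = 0.
Fisher 3: others sum to 49; max(0, 52 - 49) = 3.
Fisher 4: others sum to 43; max(0, 52 - 43) = 9.
Total collected = 16 + 0 + 3 + 9 = 28.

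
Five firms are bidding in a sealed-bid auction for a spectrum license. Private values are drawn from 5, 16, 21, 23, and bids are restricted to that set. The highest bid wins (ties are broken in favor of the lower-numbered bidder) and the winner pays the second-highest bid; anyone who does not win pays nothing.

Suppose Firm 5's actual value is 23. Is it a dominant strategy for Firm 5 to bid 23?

Yes

Check each profile of the others' bids and compare truth against every alternative bid.
Others bid (5, 5, 5, 21): truth gives 2, best alternative gives 0.
Others bid (5, 5, 16, 21): truth gives 2, best alternative gives 0.
Others bid (5, 5, 21, 5): truth gives 2, best alternative gives 0.
Others bid (5, 5, 21, 16): truth gives 2, best alternative gives 0.
Others bid (5, 5, 21, 21): truth gives 2, best alternative gives 0.
Others bid (5, 16, 5, 21): truth gives 2, best alternative gives 0.
(Remaining 250 profiles checked similarly; truth is weakly best in each.)
In every case the truthful bid is at least as good as any alternative, so it is a dominant strategy.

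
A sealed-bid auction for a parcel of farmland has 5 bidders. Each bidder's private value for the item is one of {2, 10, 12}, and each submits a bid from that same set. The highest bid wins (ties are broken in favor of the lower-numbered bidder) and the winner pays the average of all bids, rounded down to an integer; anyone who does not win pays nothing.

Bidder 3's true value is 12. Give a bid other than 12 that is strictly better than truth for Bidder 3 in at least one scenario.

Suppose Bidder 1 bids 2, Bidder 2 bids 2, Bidder 4 bids 2 and Bidder 5 bids 2.
Bid 12: wins, pays 4, utility 12 - 4 = 8.
Bid 10: wins, pays 3, utility 12 - 3 = 9.
So bidding 10 beats truth here (9 > 8).

10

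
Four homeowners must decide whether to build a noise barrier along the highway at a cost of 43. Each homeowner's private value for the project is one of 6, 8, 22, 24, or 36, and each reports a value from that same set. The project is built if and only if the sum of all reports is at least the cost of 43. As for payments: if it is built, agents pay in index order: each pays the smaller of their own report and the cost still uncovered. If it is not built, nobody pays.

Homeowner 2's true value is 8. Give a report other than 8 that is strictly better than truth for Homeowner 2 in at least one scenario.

6

Suppose Homeowner 1 reports 6, Homeowner 3 reports 6 and Homeowner 4 reports 36.
Report 8: project built, pays 8, utility 8 - 8 = 0.
Report 6: project built, pays 6, utility 8 - 6 = 2.
So reporting 6 beats truth here (2 > 0).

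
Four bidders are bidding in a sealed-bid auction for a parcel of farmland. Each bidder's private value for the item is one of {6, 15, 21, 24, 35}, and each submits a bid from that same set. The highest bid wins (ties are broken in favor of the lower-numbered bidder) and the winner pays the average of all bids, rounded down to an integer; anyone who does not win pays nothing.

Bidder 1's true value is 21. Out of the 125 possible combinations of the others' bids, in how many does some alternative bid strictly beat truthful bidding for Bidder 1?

Others bid (6, 6, 6): truth gives 12; bid 6 gives 15 > 12. Violating.
Others bid (6, 6, 15): truth gives 9; bid 15 gives 11 > 9. Violating.
Others bid (6, 6, 24): truth gives 0; bid 24 gives 6 > 0. Violating.
Others bid (6, 6, 35): truth gives 0; bid 35 gives 1 > 0. Violating.
Others bid (6, 6, 21): truth gives 8; no alternative beats it.
Others bid (6, 15, 21): truth gives 6; no alternative beats it.
(Checking all 125 profiles: 32 have a profitable deviation, 93 do not.)

32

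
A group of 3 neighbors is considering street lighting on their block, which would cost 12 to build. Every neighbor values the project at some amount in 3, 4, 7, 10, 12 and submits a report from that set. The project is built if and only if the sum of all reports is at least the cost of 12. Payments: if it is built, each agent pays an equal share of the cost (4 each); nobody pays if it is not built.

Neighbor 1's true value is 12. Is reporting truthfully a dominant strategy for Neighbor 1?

Yes

Check each profile of the others' reports and compare truth against every alternative report.
Others report (3, 3): truth gives 8, best alternative gives 8.
Others report (3, 4): truth gives 8, best alternative gives 8.
Others report (3, 7): truth gives 8, best alternative gives 8.
Others report (3, 10): truth gives 8, best alternative gives 8.
Others report (3, 12): truth gives 8, best alternative gives 8.
Others report (4, 3): truth gives 8, best alternative gives 8.
(Remaining 19 profiles checked similarly; truth is weakly best in each.)
In every case the truthful report is at least as good as any alternative, so it is a dominant strategy.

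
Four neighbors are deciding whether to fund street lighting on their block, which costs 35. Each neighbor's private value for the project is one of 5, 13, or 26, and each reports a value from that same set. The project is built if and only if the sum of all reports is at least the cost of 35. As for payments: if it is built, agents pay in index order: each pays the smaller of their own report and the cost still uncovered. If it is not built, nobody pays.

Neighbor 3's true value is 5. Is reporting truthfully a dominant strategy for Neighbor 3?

Check each profile of the others' reports and compare truth against every alternative report.
Others report (5, 5, 13): truth gives 0, best alternative gives -8.
Others report (5, 5, 26): truth gives 0, best alternative gives -8.
Others report (5, 13, 5): truth gives 0, best alternative gives -8.
Others report (5, 13, 13): truth gives 0, best alternative gives -8.
Others report (5, 13, 26): truth gives 0, best alternative gives -8.
Others report (13, 5, 5): truth gives 0, best alternative gives -8.
(Remaining 21 profiles checked similarly; truth is weakly best in each.)
In every case the truthful report is at least as good as any alternative, so it is a dominant strategy.

Yes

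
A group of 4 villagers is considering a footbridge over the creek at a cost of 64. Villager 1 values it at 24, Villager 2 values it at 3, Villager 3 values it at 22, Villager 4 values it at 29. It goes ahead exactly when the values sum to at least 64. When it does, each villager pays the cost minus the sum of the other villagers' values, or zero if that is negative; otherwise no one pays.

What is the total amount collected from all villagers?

33

Total value 78 ≥ cost 64, so it is built.
Villager 1: others sum to 54; max(0, 64 - 54) = 10.
Villager 2: others sum to 75; max(0, 64 - 75) = 0.
Villager 3: others sum to 56; max(0, 64 - 56) = 8.
Villager 4: others sum to 49; max(0, 64 - 49) = 15.
Total collected = 10 + 0 + 8 + 15 = 33.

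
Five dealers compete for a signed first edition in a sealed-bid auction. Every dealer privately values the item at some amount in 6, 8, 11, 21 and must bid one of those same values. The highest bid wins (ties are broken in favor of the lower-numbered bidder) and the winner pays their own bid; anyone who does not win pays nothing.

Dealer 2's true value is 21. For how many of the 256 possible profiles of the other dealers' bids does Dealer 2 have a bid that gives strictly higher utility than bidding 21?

54

Others bid (6, 6, 6, 6): truth gives 0; bid 8 gives 13 > 0. Violating.
Others bid (6, 6, 6, 8): truth gives 0; bid 8 gives 13 > 0. Violating.
Others bid (6, 6, 6, 11): truth gives 0; bid 11 gives 10 > 0. Violating.
Others bid (6, 6, 8, 6): truth gives 0; bid 8 gives 13 > 0. Violating.
Others bid (6, 6, 6, 21): truth gives 0; no alternative beats it.
Others bid (6, 6, 8, 21): truth gives 0; no alternative beats it.
(Checking all 256 profiles: 54 have a profitable deviation, 202 do not.)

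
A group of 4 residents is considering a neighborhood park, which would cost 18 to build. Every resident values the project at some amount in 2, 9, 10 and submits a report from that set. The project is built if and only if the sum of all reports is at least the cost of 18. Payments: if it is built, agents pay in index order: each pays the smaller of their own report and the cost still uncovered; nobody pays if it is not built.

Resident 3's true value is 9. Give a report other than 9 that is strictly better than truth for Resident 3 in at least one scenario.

Suppose Resident 1 reports 2, Resident 2 reports 9 and Resident 4 reports 9.
Report 9: project built, pays 7, utility 9 - 7 = 2.
Report 2: project built, pays 2, utility 9 - 2 = 7.
So reporting 2 beats truth here (7 > 2).

2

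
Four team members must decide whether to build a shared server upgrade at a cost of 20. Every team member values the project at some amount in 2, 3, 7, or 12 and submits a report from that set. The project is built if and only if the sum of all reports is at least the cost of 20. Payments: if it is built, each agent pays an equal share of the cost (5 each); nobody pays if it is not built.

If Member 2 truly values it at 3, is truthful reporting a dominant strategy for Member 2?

Consider the case where Member 1 reports 2, Member 3 reports 3 and Member 4 reports 12.
Truthful report 3: project built, pays 5, utility 3 - 5 = -2.
Report 2 instead: project not built, utility 0.
Since 0 > -2, reporting 2 is strictly better here, so truthful reporting is not dominant.

No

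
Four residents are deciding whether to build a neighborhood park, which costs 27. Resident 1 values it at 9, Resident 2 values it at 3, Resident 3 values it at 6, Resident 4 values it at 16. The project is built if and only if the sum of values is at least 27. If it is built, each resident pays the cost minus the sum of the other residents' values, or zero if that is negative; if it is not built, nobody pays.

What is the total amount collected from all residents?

11

Total value 34 ≥ cost 27, so it is built.
Resident 1: others sum to 25; max(0, 27 - 25) = 2.
Resident 2: others sum to 31; max(0, 27 - 31) = 0.
Resident 3: others sum to 28; max(0, 27 - 28) = 0.
Resident 4: others sum to 18; max(0, 27 - 18) = 9.
Total collected = 2 + 0 + 0 + 9 = 11.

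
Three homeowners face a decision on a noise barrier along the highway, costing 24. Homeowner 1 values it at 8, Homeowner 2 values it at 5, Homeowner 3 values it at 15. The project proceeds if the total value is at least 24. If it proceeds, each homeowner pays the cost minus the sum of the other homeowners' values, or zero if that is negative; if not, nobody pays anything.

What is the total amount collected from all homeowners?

Total value 28 ≥ cost 24, so it is built.
Homeowner 1: others sum to 20; max(0, 24 - 20) = 4.
Homeowner 2: others sum to 23; max(0, 24 - 23) = 1.
Homeowner 3: others sum to 13; max(0, 24 - 13) = 11.
Total collected = 4 + 1 + 11 = 16.

16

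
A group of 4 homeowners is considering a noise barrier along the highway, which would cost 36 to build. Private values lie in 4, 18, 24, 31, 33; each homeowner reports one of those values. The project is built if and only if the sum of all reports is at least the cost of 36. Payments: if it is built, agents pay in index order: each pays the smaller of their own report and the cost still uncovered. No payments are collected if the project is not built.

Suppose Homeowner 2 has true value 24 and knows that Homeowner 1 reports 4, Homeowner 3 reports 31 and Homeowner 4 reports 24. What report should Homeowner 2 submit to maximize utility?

Report 4: project built, pays 4, utility 24 - 4 = 20.
Report 18: project built, pays 18, utility 24 - 18 = 6.
Report 24: project built, pays 24, utility 24 - 24 = 0.
Report 31: project built, pays 31, utility 24 - 31 = -7.
Report 33: project built, pays 32, utility 24 - 32 = -8.
The best choice is 4 with utility 20.

4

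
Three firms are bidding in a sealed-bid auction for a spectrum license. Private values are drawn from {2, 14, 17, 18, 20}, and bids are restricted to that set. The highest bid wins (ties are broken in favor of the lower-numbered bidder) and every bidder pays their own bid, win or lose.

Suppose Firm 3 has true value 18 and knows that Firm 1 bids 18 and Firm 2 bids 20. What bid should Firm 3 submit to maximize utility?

2

Bid 2: loses but pays 2, utility -2.
Bid 14: loses but pays 14, utility -14.
Bid 17: loses but pays 17, utility -17.
Bid 18: loses but pays 18, utility -18.
Bid 20: loses but pays 20, utility -20.
The best choice is 2 with utility -2.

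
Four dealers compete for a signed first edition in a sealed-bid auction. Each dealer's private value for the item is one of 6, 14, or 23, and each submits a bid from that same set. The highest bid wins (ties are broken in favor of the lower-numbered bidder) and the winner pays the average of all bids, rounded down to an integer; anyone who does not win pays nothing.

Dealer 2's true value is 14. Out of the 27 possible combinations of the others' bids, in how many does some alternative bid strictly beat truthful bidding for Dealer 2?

Others bid (14, 6, 6): truth gives 0; bid 23 gives 2 > 0. Violating.
Others bid (6, 6, 6): truth gives 6; no alternative beats it.
Others bid (6, 6, 14): truth gives 4; no alternative beats it.
(Checking all 27 profiles: 1 has a profitable deviation, 26 do not.)

1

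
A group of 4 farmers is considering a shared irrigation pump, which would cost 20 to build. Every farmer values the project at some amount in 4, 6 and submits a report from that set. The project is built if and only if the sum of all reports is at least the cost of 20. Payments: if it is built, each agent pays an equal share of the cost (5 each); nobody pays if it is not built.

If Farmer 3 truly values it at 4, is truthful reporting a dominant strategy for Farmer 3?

Yes

Check each profile of the others' reports and compare truth against every alternative report.
Others report (4, 4, 6): truth gives 0, best alternative gives -1.
Others report (4, 6, 4): truth gives 0, best alternative gives -1.
Others report (6, 4, 4): truth gives 0, best alternative gives -1.
Others report (4, 6, 6): truth gives -1, best alternative gives -1.
Others report (6, 4, 6): truth gives -1, best alternative gives -1.
Others report (6, 6, 4): truth gives -1, best alternative gives -1.
(Remaining 2 profiles checked similarly; truth is weakly best in each.)
In every case the truthful report is at least as good as any alternative, so it is a dominant strategy.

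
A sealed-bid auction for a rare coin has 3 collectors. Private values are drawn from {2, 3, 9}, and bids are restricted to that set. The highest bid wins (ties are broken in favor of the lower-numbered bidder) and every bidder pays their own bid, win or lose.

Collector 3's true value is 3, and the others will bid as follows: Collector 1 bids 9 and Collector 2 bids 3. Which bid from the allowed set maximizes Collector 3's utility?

Bid 2: loses but pays 2, utility -2.
Bid 3: loses but pays 3, utility -3.
Bid 9: loses but pays 9, utility -9.
The best choice is 2 with utility -2.

2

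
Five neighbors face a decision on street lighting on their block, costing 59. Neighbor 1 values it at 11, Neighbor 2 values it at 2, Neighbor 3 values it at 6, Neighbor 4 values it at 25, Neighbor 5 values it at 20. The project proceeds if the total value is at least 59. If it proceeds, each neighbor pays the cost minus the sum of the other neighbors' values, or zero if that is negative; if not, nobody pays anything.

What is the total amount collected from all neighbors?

Total value 64 ≥ cost 59, so it is built.
Neighbor 1: others sum to 53; max(0, 59 - 53) = 6.
Neighbor 2: others sum to 62; max(0, 59 - 62) = 0.
Neighbor 3: others sum to 58; max(0, 59 - 58) = 1.
Neighbor 4: others sum to 39; max(0, 59 - 39) = 20.
Neighbor 5: others sum to 44; max(0, 59 - 44) = 15.
Total collected = 6 + 0 + 1 + 20 + 15 = 42.

42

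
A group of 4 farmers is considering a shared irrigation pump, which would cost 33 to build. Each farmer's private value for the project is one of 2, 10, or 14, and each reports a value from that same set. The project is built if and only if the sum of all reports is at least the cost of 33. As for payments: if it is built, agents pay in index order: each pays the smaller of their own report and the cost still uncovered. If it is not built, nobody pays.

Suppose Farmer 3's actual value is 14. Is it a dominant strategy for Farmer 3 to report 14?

Consider the case where Farmer 1 reports 2, Farmer 2 reports 10 and Farmer 4 reports 14.
Truthful report 14: project built, pays 14, utility 14 - 14 = 0.
Report 10 instead: project built, pays 10, utility 14 - 10 = 4.
Since 4 > 0, reporting 10 is strictly better here, so truthful reporting is not dominant.

No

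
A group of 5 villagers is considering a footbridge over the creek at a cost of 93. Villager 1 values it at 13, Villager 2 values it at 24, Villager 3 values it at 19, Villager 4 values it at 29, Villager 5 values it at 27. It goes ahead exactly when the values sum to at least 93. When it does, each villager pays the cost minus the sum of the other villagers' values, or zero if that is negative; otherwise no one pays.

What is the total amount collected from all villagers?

23

Total value 112 ≥ cost 93, so it is built.
Villager 1: others sum to 99; max(0, 93 - 99) = 0.
Villager 2: others sum to 88; max(0, 93 - 88) = 5.
Villager 3: others sum to 93; max(0, 93 - 93) = 0.
Villager 4: others sum to 83; max(0, 93 - 83) = 10.
Villager 5: others sum to 85; max(0, 93 - 85) = 8.
Total collected = 0 + 5 + 0 + 10 + 8 = 23.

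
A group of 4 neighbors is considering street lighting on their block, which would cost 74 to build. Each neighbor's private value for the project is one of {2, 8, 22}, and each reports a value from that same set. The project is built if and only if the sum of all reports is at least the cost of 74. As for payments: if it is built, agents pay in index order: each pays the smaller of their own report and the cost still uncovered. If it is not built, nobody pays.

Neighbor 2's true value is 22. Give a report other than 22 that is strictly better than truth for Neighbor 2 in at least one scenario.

8

Suppose Neighbor 1 reports 22, Neighbor 3 reports 22 and Neighbor 4 reports 22.
Report 22: project built, pays 22, utility 22 - 22 = 0.
Report 8: project built, pays 8, utility 22 - 8 = 14.
So reporting 8 beats truth here (14 > 0).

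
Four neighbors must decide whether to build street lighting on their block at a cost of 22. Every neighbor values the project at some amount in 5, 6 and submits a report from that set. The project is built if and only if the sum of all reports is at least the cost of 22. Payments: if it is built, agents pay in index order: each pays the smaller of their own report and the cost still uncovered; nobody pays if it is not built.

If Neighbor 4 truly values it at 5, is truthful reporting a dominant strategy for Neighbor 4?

Yes

Check each profile of the others' reports and compare truth against every alternative report.
Others report (5, 5, 6): truth gives 0, best alternative gives -1.
Others report (5, 6, 5): truth gives 0, best alternative gives -1.
Others report (6, 5, 5): truth gives 0, best alternative gives -1.
Others report (6, 6, 6): truth gives 1, best alternative gives 1.
Others report (5, 5, 5): truth gives 0, best alternative gives 0.
Others report (5, 6, 6): truth gives 0, best alternative gives 0.
(Remaining 2 profiles checked similarly; truth is weakly best in each.)
In every case the truthful report is at least as good as any alternative, so it is a dominant strategy.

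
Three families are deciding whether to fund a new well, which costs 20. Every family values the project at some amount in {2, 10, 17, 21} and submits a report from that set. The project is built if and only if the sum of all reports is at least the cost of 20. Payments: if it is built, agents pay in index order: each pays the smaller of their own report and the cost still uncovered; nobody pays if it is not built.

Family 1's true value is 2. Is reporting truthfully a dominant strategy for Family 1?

Check each profile of the others' reports and compare truth against every alternative report.
Others report (2, 10): truth gives 0, best alternative gives -8.
Others report (2, 17): truth gives 0, best alternative gives -8.
Others report (2, 21): truth gives 0, best alternative gives -8.
Others report (10, 2): truth gives 0, best alternative gives -8.
Others report (10, 10): truth gives 0, best alternative gives -8.
Others report (10, 17): truth gives 0, best alternative gives -8.
(Remaining 10 profiles checked similarly; truth is weakly best in each.)
In every case the truthful report is at least as good as any alternative, so it is a dominant strategy.

Yes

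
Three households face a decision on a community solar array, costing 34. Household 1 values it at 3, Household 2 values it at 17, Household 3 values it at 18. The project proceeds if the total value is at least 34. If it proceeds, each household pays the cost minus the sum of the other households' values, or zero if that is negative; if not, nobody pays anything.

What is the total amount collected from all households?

Total value 38 ≥ cost 34, so it is built.
Household 1: others sum to 35; max(0, 34 - 35) = 0.
Household 2: others sum to 21; max(0, 34 - 21) = 13.
Household 3: others sum to 20; max(0, 34 - 20) = 14.
Total collected = 0 + 13 + 14 = 27.

27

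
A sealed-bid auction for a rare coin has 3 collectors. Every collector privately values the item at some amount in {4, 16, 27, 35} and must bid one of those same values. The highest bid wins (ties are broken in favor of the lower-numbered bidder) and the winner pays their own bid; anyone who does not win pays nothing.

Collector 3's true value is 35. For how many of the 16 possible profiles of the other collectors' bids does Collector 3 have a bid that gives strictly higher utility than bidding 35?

4

Others bid (4, 4): truth gives 0; bid 16 gives 19 > 0. Violating.
Others bid (4, 16): truth gives 0; bid 27 gives 8 > 0. Violating.
Others bid (16, 4): truth gives 0; bid 27 gives 8 > 0. Violating.
Others bid (16, 16): truth gives 0; bid 27 gives 8 > 0. Violating.
Others bid (4, 27): truth gives 0; no alternative beats it.
Others bid (4, 35): truth gives 0; no alternative beats it.
(Checking all 16 profiles: 4 have a profitable deviation, 12 do not.)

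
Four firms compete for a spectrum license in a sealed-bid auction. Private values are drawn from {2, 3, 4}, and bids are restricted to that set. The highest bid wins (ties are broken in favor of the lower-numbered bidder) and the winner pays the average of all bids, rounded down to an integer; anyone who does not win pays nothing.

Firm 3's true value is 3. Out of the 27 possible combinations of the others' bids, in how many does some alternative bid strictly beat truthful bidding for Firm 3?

Others bid (2, 3, 2): truth gives 0; bid 4 gives 1 > 0. Violating.
Others bid (3, 2, 2): truth gives 0; bid 4 gives 1 > 0. Violating.
Others bid (2, 2, 2): truth gives 1; no alternative beats it.
Others bid (2, 2, 3): truth gives 1; no alternative beats it.
(Checking all 27 profiles: 2 have a profitable deviation, 25 do not.)

2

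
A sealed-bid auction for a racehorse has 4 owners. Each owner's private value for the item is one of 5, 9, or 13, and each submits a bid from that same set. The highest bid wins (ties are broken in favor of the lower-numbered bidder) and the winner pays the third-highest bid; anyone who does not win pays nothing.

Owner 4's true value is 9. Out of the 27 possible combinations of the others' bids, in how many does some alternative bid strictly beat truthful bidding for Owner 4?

3

Others bid (5, 5, 9): truth gives 0; bid 13 gives 4 > 0. Violating.
Others bid (5, 9, 5): truth gives 0; bid 13 gives 4 > 0. Violating.
Others bid (9, 5, 5): truth gives 0; bid 13 gives 4 > 0. Violating.
Others bid (5, 5, 5): truth gives 4; no alternative beats it.
Others bid (5, 5, 13): truth gives 0; no alternative beats it.
(Checking all 27 profiles: 3 have a profitable deviation, 24 do not.)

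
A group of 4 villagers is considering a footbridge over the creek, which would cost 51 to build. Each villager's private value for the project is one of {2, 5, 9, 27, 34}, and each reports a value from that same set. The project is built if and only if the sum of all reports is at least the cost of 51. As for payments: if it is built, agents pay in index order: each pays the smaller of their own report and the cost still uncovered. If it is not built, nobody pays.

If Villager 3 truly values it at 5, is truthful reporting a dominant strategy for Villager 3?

Consider the case where Villager 1 reports 2, Villager 2 reports 27 and Villager 4 reports 27.
Truthful report 5: project built, pays 5, utility 5 - 5 = 0.
Report 2 instead: project built, pays 2, utility 5 - 2 = 3.
Since 3 > 0, reporting 2 is strictly better here, so truthful reporting is not dominant.

No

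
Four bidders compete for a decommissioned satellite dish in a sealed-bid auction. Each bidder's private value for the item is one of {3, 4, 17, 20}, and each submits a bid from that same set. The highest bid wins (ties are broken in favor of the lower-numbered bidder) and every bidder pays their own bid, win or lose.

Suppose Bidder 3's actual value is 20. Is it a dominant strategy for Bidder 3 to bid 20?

No

Consider the case where Bidder 1 bids 3, Bidder 2 bids 3 and Bidder 4 bids 3.
Truthful bid 20: wins, pays 20, utility 20 - 20 = 0.
Bid 4 instead: wins, pays 4, utility 20 - 4 = 16.
Since 16 > 0, bidding 4 is strictly better here, so truthful bidding is not dominant.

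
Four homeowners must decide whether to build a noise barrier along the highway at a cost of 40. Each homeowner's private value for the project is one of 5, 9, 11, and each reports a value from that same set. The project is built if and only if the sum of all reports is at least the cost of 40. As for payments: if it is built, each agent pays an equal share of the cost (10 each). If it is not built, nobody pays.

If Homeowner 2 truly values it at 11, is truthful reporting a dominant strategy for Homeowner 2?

Yes

Check each profile of the others' reports and compare truth against every alternative report.
Others report (9, 9, 11): truth gives 1, best alternative gives 0.
Others report (9, 11, 9): truth gives 1, best alternative gives 0.
Others report (11, 9, 9): truth gives 1, best alternative gives 0.
Others report (9, 11, 11): truth gives 1, best alternative gives 1.
Others report (11, 9, 11): truth gives 1, best alternative gives 1.
Others report (11, 11, 9): truth gives 1, best alternative gives 1.
(Remaining 21 profiles checked similarly; truth is weakly best in each.)
In every case the truthful report is at least as good as any alternative, so it is a dominant strategy.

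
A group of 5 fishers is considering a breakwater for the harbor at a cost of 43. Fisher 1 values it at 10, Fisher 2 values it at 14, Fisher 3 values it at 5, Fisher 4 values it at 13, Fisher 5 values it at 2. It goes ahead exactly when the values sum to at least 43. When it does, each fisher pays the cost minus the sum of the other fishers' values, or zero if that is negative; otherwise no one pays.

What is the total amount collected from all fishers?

Total value 44 ≥ cost 43, so it is built.
Fisher 1: others sum to 34; max(0, 43 - 34) = 9.
Fisher 2: others sum to 30; max(0, 43 - 30) = 13.
Fisher 3: others sum to 39; max(0, 43 - 39) = 4.
Fisher 4: others sum to 31; max(0, 43 - 31) = 12.
Fisher 5: others sum to 42; max(0, 43 - 42) = 1.
Total collected = 9 + 13 + 4 + 12 + 1 = 39.

39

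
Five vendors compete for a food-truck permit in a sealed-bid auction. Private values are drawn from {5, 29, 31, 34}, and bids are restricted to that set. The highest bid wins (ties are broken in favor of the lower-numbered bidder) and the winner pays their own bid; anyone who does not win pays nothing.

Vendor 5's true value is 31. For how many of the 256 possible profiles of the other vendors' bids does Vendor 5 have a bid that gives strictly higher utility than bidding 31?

1

Others bid (5, 5, 5, 5): truth gives 0; bid 29 gives 2 > 0. Violating.
Others bid (5, 5, 5, 29): truth gives 0; no alternative beats it.
Others bid (5, 5, 5, 31): truth gives 0; no alternative beats it.
(Checking all 256 profiles: 1 has a profitable deviation, 255 do not.)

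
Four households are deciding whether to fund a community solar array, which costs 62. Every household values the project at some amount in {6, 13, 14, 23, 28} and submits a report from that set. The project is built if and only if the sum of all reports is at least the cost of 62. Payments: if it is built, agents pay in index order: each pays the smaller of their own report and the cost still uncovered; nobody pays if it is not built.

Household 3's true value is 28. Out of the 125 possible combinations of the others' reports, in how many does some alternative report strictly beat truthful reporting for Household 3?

Others report (6, 6, 28): truth gives 0; report 23 gives 5 > 0. Violating.
Others report (6, 13, 23): truth gives 0; report 23 gives 5 > 0. Violating.
Others report (6, 13, 28): truth gives 0; report 23 gives 5 > 0. Violating.
Others report (6, 14, 23): truth gives 0; report 23 gives 5 > 0. Violating.
Others report (6, 6, 6): truth gives 0; no alternative beats it.
Others report (6, 6, 13): truth gives 0; no alternative beats it.
(Checking all 125 profiles: 96 have a profitable deviation, 29 do not.)

96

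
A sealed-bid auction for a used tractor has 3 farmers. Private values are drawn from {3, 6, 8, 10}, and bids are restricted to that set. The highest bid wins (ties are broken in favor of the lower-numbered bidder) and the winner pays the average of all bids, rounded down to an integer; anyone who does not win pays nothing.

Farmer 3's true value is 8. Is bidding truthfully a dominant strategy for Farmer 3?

Consider the case where Farmer 1 bids 3 and Farmer 2 bids 8.
Truthful bid 8: loses, pays 0, utility 0.
Bid 10 instead: wins, pays 7, utility 8 - 7 = 1.
Since 1 > 0, bidding 10 is strictly better here, so truthful bidding is not dominant.

No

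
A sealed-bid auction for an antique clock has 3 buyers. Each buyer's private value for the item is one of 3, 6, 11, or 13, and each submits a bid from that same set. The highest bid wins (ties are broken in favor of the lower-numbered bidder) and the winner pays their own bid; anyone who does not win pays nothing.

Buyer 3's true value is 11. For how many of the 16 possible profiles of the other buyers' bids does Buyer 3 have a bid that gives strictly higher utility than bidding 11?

1

Others bid (3, 3): truth gives 0; bid 6 gives 5 > 0. Violating.
Others bid (3, 6): truth gives 0; no alternative beats it.
Others bid (3, 11): truth gives 0; no alternative beats it.
(Checking all 16 profiles: 1 has a profitable deviation, 15 do not.)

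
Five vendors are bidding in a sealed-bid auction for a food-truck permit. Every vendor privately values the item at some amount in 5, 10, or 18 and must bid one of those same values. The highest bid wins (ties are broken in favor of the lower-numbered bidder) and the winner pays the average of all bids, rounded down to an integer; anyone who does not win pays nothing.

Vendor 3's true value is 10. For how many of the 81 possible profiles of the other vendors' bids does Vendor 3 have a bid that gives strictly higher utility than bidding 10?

Others bid (5, 10, 5, 5): truth gives 0; bid 18 gives 2 > 0. Violating.
Others bid (5, 10, 5, 10): truth gives 0; bid 18 gives 1 > 0. Violating.
Others bid (5, 10, 10, 5): truth gives 0; bid 18 gives 1 > 0. Violating.
Others bid (10, 5, 5, 5): truth gives 0; bid 18 gives 2 > 0. Violating.
Others bid (5, 5, 5, 5): truth gives 4; no alternative beats it.
Others bid (5, 5, 5, 10): truth gives 3; no alternative beats it.
(Checking all 81 profiles: 7 have a profitable deviation, 74 do not.)

7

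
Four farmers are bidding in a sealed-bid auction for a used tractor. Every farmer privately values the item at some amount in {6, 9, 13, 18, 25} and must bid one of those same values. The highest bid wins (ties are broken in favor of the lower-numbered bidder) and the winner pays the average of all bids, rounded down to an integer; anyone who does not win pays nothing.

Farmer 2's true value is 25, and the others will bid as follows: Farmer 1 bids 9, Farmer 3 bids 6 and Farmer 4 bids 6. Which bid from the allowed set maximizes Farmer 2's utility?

13

Bid 6: loses, pays 0, utility 0.
Bid 9: loses, pays 0, utility 0.
Bid 13: wins, pays 8, utility 25 - 8 = 17.
Bid 18: wins, pays 9, utility 25 - 9 = 16.
Bid 25: wins, pays 11, utility 25 - 11 = 14.
The best choice is 13 with utility 17.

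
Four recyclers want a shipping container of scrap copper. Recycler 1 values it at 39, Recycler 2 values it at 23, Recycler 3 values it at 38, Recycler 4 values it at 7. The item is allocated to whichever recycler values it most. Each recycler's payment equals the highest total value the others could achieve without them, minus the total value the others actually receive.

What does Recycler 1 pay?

38

Recycler 1 has the highest value and receives the item.
Without Recycler 1, the item would go to the next-highest value, 38, so the others could achieve 38.
With Recycler 1 present and winning, the others receive nothing, so their total is 0.
Payment = 38 - 0 = 38.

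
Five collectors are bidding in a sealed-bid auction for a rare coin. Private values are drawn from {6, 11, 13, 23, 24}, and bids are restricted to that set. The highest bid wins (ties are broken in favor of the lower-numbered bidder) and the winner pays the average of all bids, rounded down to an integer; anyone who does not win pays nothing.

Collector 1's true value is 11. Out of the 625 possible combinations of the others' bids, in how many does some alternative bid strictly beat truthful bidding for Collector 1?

Others bid (6, 6, 6, 6): truth gives 4; bid 6 gives 5 > 4. Violating.
Others bid (6, 6, 6, 13): truth gives 0; bid 13 gives 3 > 0. Violating.
Others bid (6, 6, 11, 13): truth gives 0; bid 13 gives 2 > 0. Violating.
Others bid (6, 6, 13, 6): truth gives 0; bid 13 gives 3 > 0. Violating.
Others bid (6, 6, 6, 11): truth gives 3; no alternative beats it.
Others bid (6, 6, 6, 23): truth gives 0; no alternative beats it.
(Checking all 625 profiles: 35 have a profitable deviation, 590 do not.)

35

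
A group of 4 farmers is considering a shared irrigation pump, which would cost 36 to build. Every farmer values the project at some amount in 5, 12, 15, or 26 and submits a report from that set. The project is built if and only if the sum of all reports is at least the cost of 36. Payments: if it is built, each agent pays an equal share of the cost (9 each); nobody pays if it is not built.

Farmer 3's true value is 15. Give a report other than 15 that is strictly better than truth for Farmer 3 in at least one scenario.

Suppose Farmer 1 reports 5, Farmer 2 reports 5 and Farmer 4 reports 5.
Report 15: project not built, utility 0.
Report 26: project built, pays 9, utility 15 - 9 = 6.
So reporting 26 beats truth here (6 > 0).

26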